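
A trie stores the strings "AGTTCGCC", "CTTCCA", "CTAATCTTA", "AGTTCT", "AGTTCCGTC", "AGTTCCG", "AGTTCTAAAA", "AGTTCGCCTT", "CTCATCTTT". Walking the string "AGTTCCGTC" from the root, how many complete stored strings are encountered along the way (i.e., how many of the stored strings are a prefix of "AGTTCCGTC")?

2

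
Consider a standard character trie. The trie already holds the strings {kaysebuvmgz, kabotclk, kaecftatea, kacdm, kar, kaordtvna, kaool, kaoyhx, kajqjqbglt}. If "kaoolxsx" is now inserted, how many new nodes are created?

3

"kaool" is already a path in the trie; the remaining "xsx" must be added.
New nodes needed: |"kaoolxsx"| − 5 = 8 − 5 = 3.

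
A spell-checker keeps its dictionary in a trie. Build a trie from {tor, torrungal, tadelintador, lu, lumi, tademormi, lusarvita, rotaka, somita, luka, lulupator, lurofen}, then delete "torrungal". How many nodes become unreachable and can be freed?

6

After clearing the end-marker at "torrungal", prune upward until reaching a node still needed by another word.
The suffix "rungal" (6 nodes) is used only by "torrungal"; "tor" is itself a stored word, so pruning stops there.
Nodes removed: 6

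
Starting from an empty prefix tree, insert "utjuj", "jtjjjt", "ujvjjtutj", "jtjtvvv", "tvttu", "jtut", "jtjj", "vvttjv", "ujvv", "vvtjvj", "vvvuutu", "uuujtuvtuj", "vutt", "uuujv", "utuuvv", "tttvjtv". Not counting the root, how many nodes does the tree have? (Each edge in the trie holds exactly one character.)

For each word, the new-node count is its length minus the longest prefix already in the trie:
  "utjuj" → 5 new (u, t, j, u, j)
  "jtjjjt" → 6 new (j, t, j, j, j, t)
  "ujvjjtutj" → prefix "u" already present; 8 new (j, v, j, j, t, u, t, j)
  "jtjtvvv" → prefix "jtj" already present; 4 new (t, v, v, v)
  "tvttu" → 5 new (t, v, t, t, u)
  "jtut" → prefix "jt" already present; 2 new (u, t)
  "jtjj" → prefix "jtjj" already present; 0 new (none)
  "vvttjv" → 6 new (v, v, t, t, j, v)
  "ujvv" → prefix "ujv" already present; 1 new (v)
  "vvtjvj" → prefix "vvt" already present; 3 new (j, v, j)
  "vvvuutu" → prefix "vv" already present; 5 new (v, u, u, t, u)
  "uuujtuvtuj" → prefix "u" already present; 9 new (u, u, j, t, u, v, t, u, j)
  "vutt" → prefix "v" already present; 3 new (u, t, t)
  "uuujv" → prefix "uuuj" already present; 1 new (v)
  "utuuvv" → prefix "ut" already present; 4 new (u, u, v, v)
  "tttvjtv" → prefix "t" already present; 6 new (t, t, v, j, t, v)
Total nodes = 5 + 6 + 8 + 4 + 5 + 2 + 0 + 6 + 1 + 3 + 5 + 9 + 3 + 1 + 4 + 6 = 68

68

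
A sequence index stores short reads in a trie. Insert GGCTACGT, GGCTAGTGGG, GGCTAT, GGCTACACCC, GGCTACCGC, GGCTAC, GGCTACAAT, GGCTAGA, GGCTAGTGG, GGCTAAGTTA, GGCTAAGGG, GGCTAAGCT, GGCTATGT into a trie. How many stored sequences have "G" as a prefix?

Walk to "G"; the words in its subtree are exactly those with that prefix.
Words under "G": GGCTAAGCT, GGCTAAGGG, GGCTAAGTTA, GGCTAC, GGCTACAAT, GGCTACACCC, GGCTACCGC, GGCTACGT, GGCTAGA, GGCTAGTGG, GGCTAGTGGG, GGCTAT, GGCTATGT
Count: 13

13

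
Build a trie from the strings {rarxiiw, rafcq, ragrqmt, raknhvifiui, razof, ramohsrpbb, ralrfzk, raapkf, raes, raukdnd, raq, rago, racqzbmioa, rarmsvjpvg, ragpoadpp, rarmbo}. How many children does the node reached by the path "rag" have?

3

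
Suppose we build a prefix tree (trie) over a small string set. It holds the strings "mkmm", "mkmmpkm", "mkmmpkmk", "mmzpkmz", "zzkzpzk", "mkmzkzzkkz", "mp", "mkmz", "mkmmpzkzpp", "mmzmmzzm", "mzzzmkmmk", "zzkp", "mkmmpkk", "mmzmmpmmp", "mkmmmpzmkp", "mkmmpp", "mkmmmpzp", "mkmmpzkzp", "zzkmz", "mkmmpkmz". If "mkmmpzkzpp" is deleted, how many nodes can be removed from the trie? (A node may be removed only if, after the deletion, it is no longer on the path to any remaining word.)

1

Walk "mkmmpzkzpp" from the leaf back toward the root, removing each node that no remaining word uses.
The suffix "p" (1 node) is used only by "mkmmpzkzpp"; "mkmmpzkzp" is itself a stored word, so pruning stops there.
Nodes removed: 1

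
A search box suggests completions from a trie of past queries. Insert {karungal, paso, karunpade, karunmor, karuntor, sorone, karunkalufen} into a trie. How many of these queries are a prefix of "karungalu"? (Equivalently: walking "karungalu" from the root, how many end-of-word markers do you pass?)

1

Check each prefix of "karungalu" against the stored set — each match is an end-marker on the path.
Prefixes of the query that are stored words: "karungal"
Count: 1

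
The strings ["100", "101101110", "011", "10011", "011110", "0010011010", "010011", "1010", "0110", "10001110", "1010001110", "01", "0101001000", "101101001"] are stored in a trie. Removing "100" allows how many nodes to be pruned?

After clearing the end-marker at "100", prune upward until reaching a node still needed by another word.
Every node on "100" is still needed (e.g. by "10011"), so nothing is freed.
Nodes removed: 0

0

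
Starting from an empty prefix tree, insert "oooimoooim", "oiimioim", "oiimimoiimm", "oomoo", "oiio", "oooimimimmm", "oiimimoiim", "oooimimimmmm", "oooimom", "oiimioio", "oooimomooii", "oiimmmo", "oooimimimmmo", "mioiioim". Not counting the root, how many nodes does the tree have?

52

Count nodes per top-level branch (shared prefixes stored once):
  'm'-branch (mioiioim): 8 nodes
  'o'-branch (oiimimoiim, oiimimoiimm, oiimioim, oiimioio, oiimmmo, oiio, oomoo, oooimimimmm, oooimimimmmm, oooimimimmmo, oooimom, oooimomooii, oooimoooim): 44 nodes
Sum: 52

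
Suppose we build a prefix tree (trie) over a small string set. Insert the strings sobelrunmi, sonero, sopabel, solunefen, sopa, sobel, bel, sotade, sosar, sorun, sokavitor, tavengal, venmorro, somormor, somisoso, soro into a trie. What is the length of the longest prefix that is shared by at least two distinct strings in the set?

5

The deepest shared node is where two words last agree before diverging.
e.g. "sobel" and "sobelrunmi" share the prefix "sobel" of length 5; no pair shares a longer one.
Longest shared-prefix length: 5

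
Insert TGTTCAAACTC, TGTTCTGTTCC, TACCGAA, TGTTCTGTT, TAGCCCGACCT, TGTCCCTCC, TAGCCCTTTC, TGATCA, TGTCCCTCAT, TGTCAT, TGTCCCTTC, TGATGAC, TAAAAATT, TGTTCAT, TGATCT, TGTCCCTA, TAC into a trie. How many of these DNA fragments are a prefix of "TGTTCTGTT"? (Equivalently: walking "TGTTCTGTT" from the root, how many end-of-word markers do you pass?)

Traverse "TGTTCTGTT" character by character; count nodes along the way that are marked as word ends.
Prefixes of the query that are stored words: "TGTTCTGTT"
Count: 1

1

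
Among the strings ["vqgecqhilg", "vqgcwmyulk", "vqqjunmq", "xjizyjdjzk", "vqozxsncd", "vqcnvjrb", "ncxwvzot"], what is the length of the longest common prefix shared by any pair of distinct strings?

3

Look for the deepest trie node that still has at least two words in its subtree.
e.g. "vqgcwmyulk" and "vqgecqhilg" share the prefix "vqg" of length 3; no pair shares a longer one.
Longest shared-prefix length: 3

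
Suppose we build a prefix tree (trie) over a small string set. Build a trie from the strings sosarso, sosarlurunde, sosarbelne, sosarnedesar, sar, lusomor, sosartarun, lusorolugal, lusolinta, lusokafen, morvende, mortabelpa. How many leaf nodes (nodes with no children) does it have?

Leaves are exactly the stored words that no other stored word extends.
Those words: "lusokafen", "lusolinta", "lusomor", "lusorolugal", "mortabelpa", "morvende", "sar", "sosarbelne", "sosarlurunde", "sosarnedesar", "sosarso", "sosartarun"
Leaf count: 12

12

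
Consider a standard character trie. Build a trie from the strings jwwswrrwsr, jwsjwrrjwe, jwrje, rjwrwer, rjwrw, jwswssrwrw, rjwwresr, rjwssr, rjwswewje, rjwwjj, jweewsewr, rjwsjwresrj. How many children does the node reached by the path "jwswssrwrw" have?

Walk "jwswssrwrw" from the root, arriving at one node.
No stored string extends past "jwswssrwrw".
That node has 0 child edges.

0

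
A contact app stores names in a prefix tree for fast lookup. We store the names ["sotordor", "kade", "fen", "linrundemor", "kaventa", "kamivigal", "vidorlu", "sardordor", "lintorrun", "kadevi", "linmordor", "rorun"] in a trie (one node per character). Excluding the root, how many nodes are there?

72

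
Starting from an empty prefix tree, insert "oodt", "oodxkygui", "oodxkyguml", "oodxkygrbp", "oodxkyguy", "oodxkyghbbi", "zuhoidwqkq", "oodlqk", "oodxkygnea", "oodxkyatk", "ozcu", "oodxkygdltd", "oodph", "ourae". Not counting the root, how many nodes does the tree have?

Count nodes per top-level branch (shared prefixes stored once):
  'o'-branch (oodlqk, oodph, oodt, oodxkyatk, oodxkygdltd, oodxkyghbbi, oodxkygnea, oodxkygrbp, oodxkygui, oodxkyguml, oodxkyguy, ourae, ozcu): 42 nodes
  'z'-branch (zuhoidwqkq): 10 nodes
Sum: 52

52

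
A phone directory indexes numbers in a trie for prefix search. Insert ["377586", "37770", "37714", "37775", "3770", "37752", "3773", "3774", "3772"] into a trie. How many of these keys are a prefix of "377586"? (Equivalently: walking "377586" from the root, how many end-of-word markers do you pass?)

1

Check each prefix of "377586" against the stored set — each match is an end-marker on the path.
Prefixes of the query that are stored words: "377586"
Count: 1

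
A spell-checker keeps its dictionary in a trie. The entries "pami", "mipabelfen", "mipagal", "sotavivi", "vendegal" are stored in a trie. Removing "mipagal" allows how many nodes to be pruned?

A node on "mipagal"'s path can go only if nothing else ends at it or branches off below it.
The suffix "gal" (3 nodes) is used only by "mipagal"; the node for "mipa" still has the child "b", so pruning stops there.
Nodes removed: 3

3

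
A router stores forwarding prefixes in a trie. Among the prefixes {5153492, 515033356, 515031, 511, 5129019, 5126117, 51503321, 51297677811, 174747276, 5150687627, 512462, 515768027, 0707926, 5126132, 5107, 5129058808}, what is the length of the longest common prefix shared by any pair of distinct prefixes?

6

Look for the deepest trie node that still has at least two words in its subtree.
"51503321" and "515033356" agree on "515033" (6 characters) before diverging; nothing deeper is shared.
Longest shared-prefix length: 6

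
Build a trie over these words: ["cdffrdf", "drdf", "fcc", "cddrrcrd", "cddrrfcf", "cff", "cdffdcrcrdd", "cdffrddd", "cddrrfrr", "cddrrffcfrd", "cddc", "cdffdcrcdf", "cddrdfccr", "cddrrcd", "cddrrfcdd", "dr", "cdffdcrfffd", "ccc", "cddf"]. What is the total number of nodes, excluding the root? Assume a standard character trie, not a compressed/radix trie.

For each word, the new-node count is its length minus the longest prefix already in the trie:
  "cdffrdf" → 7 new (c, d, f, f, r, d, f)
  "drdf" → 4 new (d, r, d, f)
  "fcc" → 3 new (f, c, c)
  "cddrrcrd" → prefix "cd" already present; 6 new (d, r, r, c, r, d)
  "cddrrfcf" → prefix "cddrr" already present; 3 new (f, c, f)
  "cff" → prefix "c" already present; 2 new (f, f)
  "cdffdcrcrdd" → prefix "cdff" already present; 7 new (d, c, r, c, r, d, d)
  "cdffrddd" → prefix "cdffrd" already present; 2 new (d, d)
  "cddrrfrr" → prefix "cddrrf" already present; 2 new (r, r)
  "cddrrffcfrd" → prefix "cddrrf" already present; 5 new (f, c, f, r, d)
  "cddc" → prefix "cdd" already present; 1 new (c)
  "cdffdcrcdf" → prefix "cdffdcrc" already present; 2 new (d, f)
  "cddrdfccr" → prefix "cddr" already present; 5 new (d, f, c, c, r)
  "cddrrcd" → prefix "cddrrc" already present; 1 new (d)
  "cddrrfcdd" → prefix "cddrrfc" already present; 2 new (d, d)
  "dr" → prefix "dr" already present; 0 new (none)
  "cdffdcrfffd" → prefix "cdffdcr" already present; 4 new (f, f, f, d)
  "ccc" → prefix "c" already present; 2 new (c, c)
  "cddf" → prefix "cdd" already present; 1 new (f)
Total nodes = 7 + 4 + 3 + 6 + 3 + 2 + 7 + 2 + 2 + 5 + 1 + 2 + 5 + 1 + 2 + 0 + 4 + 2 + 1 = 59

59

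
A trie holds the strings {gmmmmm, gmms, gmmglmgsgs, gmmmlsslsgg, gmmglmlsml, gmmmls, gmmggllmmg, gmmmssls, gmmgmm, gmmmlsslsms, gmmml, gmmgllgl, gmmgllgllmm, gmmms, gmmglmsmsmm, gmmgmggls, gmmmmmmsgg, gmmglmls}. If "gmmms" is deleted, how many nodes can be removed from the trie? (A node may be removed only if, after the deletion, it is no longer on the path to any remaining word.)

0

Walk "gmmms" from the leaf back toward the root, removing each node that no remaining word uses.
Every node on "gmmms" is still needed (e.g. by "gmmmssls"), so nothing is freed.
Nodes removed: 0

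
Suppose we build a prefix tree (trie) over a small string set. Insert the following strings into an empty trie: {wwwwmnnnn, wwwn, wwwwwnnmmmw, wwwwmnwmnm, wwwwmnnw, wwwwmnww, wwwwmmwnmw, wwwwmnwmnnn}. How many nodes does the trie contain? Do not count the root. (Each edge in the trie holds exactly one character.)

Trie structure (* marks end of a word):
(root)
└─ w
   └─ w
      └─ w
         ├─ n *
         └─ w
            ├─ m
            │  ├─ m
            │  │  └─ w
            │  │     └─ n
            │  │        └─ m
            │  │           └─ w *
            │  └─ n
            │     ├─ n
            │     │  ├─ n
            │     │  │  └─ n *
            │     │  └─ w *
            │     └─ w
            │        ├─ m
            │        │  └─ n
            │        │     ├─ m *
            │        │     └─ n
            │        │        └─ n *
            │        └─ w *
            └─ w
               └─ n
                  └─ n
                     └─ m
                        └─ m
                           └─ m
                              └─ w *
Counting every labelled node above: 30.

30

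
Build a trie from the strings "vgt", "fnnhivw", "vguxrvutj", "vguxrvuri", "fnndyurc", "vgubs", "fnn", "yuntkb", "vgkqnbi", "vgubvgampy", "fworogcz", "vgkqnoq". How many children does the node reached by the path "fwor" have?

1

Walk "fwor" from the root, arriving at one node.
Distinct next characters after "fwor": o.
That node has 1 child edge.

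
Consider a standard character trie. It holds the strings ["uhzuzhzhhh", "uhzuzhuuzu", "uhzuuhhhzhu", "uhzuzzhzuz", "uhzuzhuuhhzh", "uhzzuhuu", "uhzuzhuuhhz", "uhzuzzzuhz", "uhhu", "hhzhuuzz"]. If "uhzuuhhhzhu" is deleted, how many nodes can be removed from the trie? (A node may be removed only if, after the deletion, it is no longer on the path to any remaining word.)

7

Walk "uhzuuhhhzhu" from the leaf back toward the root, removing each node that no remaining word uses.
The suffix "uhhhzhu" (7 nodes) is used only by "uhzuuhhhzhu"; the node for "uhzu" still has the child "z", so pruning stops there.
Nodes removed: 7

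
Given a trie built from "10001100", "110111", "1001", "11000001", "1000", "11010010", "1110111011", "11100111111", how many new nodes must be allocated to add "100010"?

1

The longest prefix of "100010" already in the trie is "10001" (length 5).
New nodes needed: |"100010"| − 5 = 6 − 5 = 1.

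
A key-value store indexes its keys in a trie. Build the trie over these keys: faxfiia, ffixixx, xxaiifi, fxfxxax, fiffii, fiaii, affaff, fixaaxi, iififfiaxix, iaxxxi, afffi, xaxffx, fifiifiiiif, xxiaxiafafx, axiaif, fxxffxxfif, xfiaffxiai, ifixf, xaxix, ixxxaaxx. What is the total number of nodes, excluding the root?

120

For each word, the new-node count is its length minus the longest prefix already in the trie:
  "faxfiia" → 7 new (f, a, x, f, i, i, a)
  "ffixixx" → prefix "f" already present; 6 new (f, i, x, i, x, x)
  "xxaiifi" → 7 new (x, x, a, i, i, f, i)
  "fxfxxax" → prefix "f" already present; 6 new (x, f, x, x, a, x)
  "fiffii" → prefix "f" already present; 5 new (i, f, f, i, i)
  "fiaii" → prefix "fi" already present; 3 new (a, i, i)
  "affaff" → 6 new (a, f, f, a, f, f)
  "fixaaxi" → prefix "fi" already present; 5 new (x, a, a, x, i)
  "iififfiaxix" → 11 new (i, i, f, i, f, f, i, a, x, i, x)
  "iaxxxi" → prefix "i" already present; 5 new (a, x, x, x, i)
  "afffi" → prefix "aff" already present; 2 new (f, i)
  "xaxffx" → prefix "x" already present; 5 new (a, x, f, f, x)
  "fifiifiiiif" → prefix "fif" already present; 8 new (i, i, f, i, i, i, i, f)
  "xxiaxiafafx" → prefix "xx" already present; 9 new (i, a, x, i, a, f, a, f, x)
  "axiaif" → prefix "a" already present; 5 new (x, i, a, i, f)
  "fxxffxxfif" → prefix "fx" already present; 8 new (x, f, f, x, x, f, i, f)
  "xfiaffxiai" → prefix "x" already present; 9 new (f, i, a, f, f, x, i, a, i)
  "ifixf" → prefix "i" already present; 4 new (f, i, x, f)
  "xaxix" → prefix "xax" already present; 2 new (i, x)
  "ixxxaaxx" → prefix "i" already present; 7 new (x, x, x, a, a, x, x)
Total nodes = 7 + 6 + 7 + 6 + 5 + 3 + 6 + 5 + 11 + 5 + 2 + 5 + 8 + 9 + 5 + 8 + 9 + 4 + 2 + 7 = 120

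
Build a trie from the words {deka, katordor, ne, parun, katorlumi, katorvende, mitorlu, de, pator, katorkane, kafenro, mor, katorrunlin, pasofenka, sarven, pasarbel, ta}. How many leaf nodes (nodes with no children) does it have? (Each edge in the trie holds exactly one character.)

16

A leaf is a node with no children — equivalently, the end of a word that is not a proper prefix of any other stored word.
Those words: "deka", "kafenro", "katordor", "katorkane", "katorlumi", "katorrunlin", "katorvende", "mitorlu", "mor", "ne", "parun", "pasarbel", "pasofenka", "pator", "sarven", "ta"
Leaf count: 16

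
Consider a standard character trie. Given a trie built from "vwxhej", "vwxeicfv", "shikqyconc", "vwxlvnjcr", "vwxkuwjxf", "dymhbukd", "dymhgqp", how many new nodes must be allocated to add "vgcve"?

4

"v" is already a path in the trie; the remaining "gcve" must be added.
So 5 − 1 = 4 new nodes.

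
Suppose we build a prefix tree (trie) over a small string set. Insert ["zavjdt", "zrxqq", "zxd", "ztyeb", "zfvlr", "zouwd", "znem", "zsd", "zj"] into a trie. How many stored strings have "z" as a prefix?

Traverse to the node for "z", then collect every word in that subtree.
Matches: "zavjdt", "zfvlr", "zj", "znem", "zouwd", "zrxqq", "zsd", "ztyeb", "zxd"
Count: 9

9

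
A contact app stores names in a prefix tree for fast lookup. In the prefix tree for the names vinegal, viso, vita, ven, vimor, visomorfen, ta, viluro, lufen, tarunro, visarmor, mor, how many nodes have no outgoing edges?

Leaves are exactly the stored words that no other stored word extends.
Those words: "lufen", "mor", "tarunro", "ven", "viluro", "vimor", "vinegal", "visarmor", "visomorfen", "vita"
Leaf count: 10

10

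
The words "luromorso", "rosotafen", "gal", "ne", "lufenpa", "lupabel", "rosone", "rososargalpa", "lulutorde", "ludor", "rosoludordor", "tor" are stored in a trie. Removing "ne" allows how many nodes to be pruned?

2

After clearing the end-marker at "ne", prune upward until reaching a node still needed by another word.
No other word shares any prefix with "ne", so all 2 of its nodes go.
Nodes removed: 2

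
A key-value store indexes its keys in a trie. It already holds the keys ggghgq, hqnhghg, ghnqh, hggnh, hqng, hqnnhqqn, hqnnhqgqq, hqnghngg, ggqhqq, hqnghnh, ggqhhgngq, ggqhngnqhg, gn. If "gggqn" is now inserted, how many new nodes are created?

2

Walking "gggqn" from the root, the first 3 characters ("ggg") follow existing edges; "q" is the first miss.
Each of the 2 remaining characters creates one node.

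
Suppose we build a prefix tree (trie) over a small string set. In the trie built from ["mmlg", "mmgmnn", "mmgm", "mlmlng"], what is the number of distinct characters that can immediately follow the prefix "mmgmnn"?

Follow the path "mmgmnn" to its node, then look at its outgoing edges.
No stored string extends past "mmgmnn".
That node has 0 child edges.

0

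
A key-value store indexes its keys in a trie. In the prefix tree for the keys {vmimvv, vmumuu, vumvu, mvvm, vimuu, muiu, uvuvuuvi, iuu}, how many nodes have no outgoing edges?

A leaf is a node with no children — equivalently, the end of a word that is not a proper prefix of any other stored word.
Those words: "iuu", "muiu", "mvvm", "uvuvuuvi", "vimuu", "vmimvv", "vmumuu", "vumvu"
Leaf count: 8

8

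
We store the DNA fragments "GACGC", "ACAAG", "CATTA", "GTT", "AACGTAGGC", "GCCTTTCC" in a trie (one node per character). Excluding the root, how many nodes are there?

32

Count nodes per top-level branch (shared prefixes stored once):
  'A'-branch (AACGTAGGC, ACAAG): 13 nodes
  'C'-branch (CATTA): 5 nodes
  'G'-branch (GACGC, GCCTTTCC, GTT): 14 nodes
Sum: 32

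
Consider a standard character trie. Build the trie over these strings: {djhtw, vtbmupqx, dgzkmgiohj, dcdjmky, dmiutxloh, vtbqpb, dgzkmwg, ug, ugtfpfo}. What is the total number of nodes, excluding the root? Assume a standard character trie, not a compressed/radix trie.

48

For each word, the new-node count is its length minus the longest prefix already in the trie:
  "djhtw" → 5 new (d, j, h, t, w)
  "vtbmupqx" → 8 new (v, t, b, m, u, p, q, x)
  "dgzkmgiohj" → prefix "d" already present; 9 new (g, z, k, m, g, i, o, h, j)
  "dcdjmky" → prefix "d" already present; 6 new (c, d, j, m, k, y)
  "dmiutxloh" → prefix "d" already present; 8 new (m, i, u, t, x, l, o, h)
  "vtbqpb" → prefix "vtb" already present; 3 new (q, p, b)
  "dgzkmwg" → prefix "dgzkm" already present; 2 new (w, g)
  "ug" → 2 new (u, g)
  "ugtfpfo" → prefix "ug" already present; 5 new (t, f, p, f, o)
Total nodes = 5 + 8 + 9 + 6 + 8 + 3 + 2 + 2 + 5 = 48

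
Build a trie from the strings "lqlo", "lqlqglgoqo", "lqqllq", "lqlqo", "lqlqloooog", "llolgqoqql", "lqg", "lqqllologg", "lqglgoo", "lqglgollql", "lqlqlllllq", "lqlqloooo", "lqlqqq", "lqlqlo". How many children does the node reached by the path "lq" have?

Follow the path "lq" to its node, then look at its outgoing edges.
Distinct next characters after "lq": g, l, q.
That node has 3 child edges.

3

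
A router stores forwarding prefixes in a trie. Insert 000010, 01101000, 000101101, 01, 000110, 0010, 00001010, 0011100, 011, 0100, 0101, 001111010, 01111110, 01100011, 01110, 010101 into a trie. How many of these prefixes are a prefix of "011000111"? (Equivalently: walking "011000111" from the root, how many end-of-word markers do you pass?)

Check each prefix of "011000111" against the stored set — each match is an end-marker on the path.
Prefixes of the query that are stored words: "01", "011", "01100011"
Count: 3

3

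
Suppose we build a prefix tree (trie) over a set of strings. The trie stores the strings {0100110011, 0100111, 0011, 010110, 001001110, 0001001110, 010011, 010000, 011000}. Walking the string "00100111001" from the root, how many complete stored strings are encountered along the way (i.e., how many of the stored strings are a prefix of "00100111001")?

1

Traverse "00100111001" character by character; count nodes along the way that are marked as word ends.
Prefixes of the query that are stored words: "001001110"
Count: 1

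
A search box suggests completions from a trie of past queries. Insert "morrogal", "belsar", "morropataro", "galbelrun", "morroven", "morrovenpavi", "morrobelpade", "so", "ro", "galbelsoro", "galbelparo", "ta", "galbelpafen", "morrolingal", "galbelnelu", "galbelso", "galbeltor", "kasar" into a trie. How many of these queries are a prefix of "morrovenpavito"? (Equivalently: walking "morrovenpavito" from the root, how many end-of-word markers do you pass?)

Traverse "morrovenpavito" character by character; count nodes along the way that are marked as word ends.
Prefixes of the query that are stored words: "morroven", "morrovenpavi"
Count: 2

2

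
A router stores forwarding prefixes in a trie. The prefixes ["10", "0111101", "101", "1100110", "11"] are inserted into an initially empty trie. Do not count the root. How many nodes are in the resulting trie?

For each word, the new-node count is its length minus the longest prefix already in the trie:
  "10" → 2 new (1, 0)
  "0111101" → 7 new (0, 1, 1, 1, 1, 0, 1)
  "101" → prefix "10" already present; 1 new (1)
  "1100110" → prefix "1" already present; 6 new (1, 0, 0, 1, 1, 0)
  "11" → prefix "11" already present; 0 new (none)
Total nodes = 2 + 7 + 1 + 6 + 0 = 16

16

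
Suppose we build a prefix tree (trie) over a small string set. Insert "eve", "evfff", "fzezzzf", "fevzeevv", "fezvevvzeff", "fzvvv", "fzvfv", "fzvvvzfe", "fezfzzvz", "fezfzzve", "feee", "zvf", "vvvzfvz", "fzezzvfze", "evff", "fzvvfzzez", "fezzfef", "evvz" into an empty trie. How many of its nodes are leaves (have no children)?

16

Leaves are exactly the stored words that no other stored word extends.
Those words: "eve", "evfff", "evvz", "feee", "fevzeevv", "fezfzzve", "fezfzzvz", "fezvevvzeff", "fezzfef", "fzezzvfze", "fzezzzf", "fzvfv", "fzvvfzzez", "fzvvvzfe", "vvvzfvz", "zvf"
Leaf count: 16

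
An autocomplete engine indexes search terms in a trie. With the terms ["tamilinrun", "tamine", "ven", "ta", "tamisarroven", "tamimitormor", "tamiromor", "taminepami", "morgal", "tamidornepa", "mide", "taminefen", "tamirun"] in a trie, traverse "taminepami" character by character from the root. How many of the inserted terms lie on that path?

Traverse "taminepami" character by character; count nodes along the way that are marked as word ends.
Prefixes of the query that are stored words: "ta", "tamine", "taminepami"
Count: 3

3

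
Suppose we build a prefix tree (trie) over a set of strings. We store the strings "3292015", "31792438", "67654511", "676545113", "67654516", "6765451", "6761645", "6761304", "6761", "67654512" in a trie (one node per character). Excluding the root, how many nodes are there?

32

Count nodes per top-level branch (shared prefixes stored once):
  '3'-branch (31792438, 3292015): 14 nodes
  '6'-branch (6761, 6761304, 6761645, 6765451, 67654511, 676545113, 67654512, 67654516): 18 nodes
Sum: 32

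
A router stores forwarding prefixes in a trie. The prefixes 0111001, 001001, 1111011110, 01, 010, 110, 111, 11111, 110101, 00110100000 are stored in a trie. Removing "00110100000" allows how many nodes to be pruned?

8

A node on "00110100000"'s path can go only if nothing else ends at it or branches off below it.
The suffix "10100000" (8 nodes) is used only by "00110100000"; the node for "001" still has the child "0", so pruning stops there.
Nodes removed: 8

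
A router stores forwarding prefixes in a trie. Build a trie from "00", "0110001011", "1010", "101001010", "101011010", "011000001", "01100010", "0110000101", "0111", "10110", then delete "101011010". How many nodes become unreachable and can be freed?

A node on "101011010"'s path can go only if nothing else ends at it or branches off below it.
The suffix "11010" (5 nodes) is used only by "101011010"; the node for "1010" still has the child "0", so pruning stops there.
Nodes removed: 5

5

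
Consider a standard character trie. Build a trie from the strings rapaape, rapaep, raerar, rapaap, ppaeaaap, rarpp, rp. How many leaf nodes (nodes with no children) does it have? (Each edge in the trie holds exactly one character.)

6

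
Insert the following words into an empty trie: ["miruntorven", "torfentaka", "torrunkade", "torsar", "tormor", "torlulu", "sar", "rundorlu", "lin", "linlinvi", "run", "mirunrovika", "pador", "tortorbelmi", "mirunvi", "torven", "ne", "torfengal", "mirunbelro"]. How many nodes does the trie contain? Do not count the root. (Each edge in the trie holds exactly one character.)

91

Insert word by word; a character creates a node only if that edge doesn't already exist:
  "miruntorven" → 11 new (m, i, r, u, n, t, o, r, v, e, n)
  "torfentaka" → 10 new (t, o, r, f, e, n, t, a, k, a)
  "torrunkade" → prefix "tor" already present; 7 new (r, u, n, k, a, d, e)
  "torsar" → prefix "tor" already present; 3 new (s, a, r)
  "tormor" → prefix "tor" already present; 3 new (m, o, r)
  "torlulu" → prefix "tor" already present; 4 new (l, u, l, u)
  "sar" → 3 new (s, a, r)
  "rundorlu" → 8 new (r, u, n, d, o, r, l, u)
  "lin" → 3 new (l, i, n)
  "linlinvi" → prefix "lin" already present; 5 new (l, i, n, v, i)
  "run" → prefix "run" already present; 0 new (none)
  "mirunrovika" → prefix "mirun" already present; 6 new (r, o, v, i, k, a)
  "pador" → 5 new (p, a, d, o, r)
  "tortorbelmi" → prefix "tor" already present; 8 new (t, o, r, b, e, l, m, i)
  "mirunvi" → prefix "mirun" already present; 2 new (v, i)
  "torven" → prefix "tor" already present; 3 new (v, e, n)
  "ne" → 2 new (n, e)
  "torfengal" → prefix "torfen" already present; 3 new (g, a, l)
  "mirunbelro" → prefix "mirun" already present; 5 new (b, e, l, r, o)
Total nodes = 11 + 10 + 7 + 3 + 3 + 4 + 3 + 8 + 3 + 5 + 0 + 6 + 5 + 8 + 2 + 3 + 2 + 3 + 5 = 91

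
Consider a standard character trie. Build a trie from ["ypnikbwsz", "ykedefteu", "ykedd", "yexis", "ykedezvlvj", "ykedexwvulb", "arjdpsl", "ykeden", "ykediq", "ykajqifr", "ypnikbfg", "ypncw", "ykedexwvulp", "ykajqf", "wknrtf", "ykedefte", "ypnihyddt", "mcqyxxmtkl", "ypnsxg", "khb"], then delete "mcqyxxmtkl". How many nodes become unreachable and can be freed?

A node on "mcqyxxmtkl"'s path can go only if nothing else ends at it or branches off below it.
No other word shares any prefix with "mcqyxxmtkl", so all 10 of its nodes go.
Nodes removed: 10

10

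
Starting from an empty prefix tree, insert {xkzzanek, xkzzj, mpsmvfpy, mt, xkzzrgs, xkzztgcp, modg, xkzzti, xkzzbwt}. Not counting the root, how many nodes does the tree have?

For each word, the new-node count is its length minus the longest prefix already in the trie:
  "xkzzanek" → 8 new (x, k, z, z, a, n, e, k)
  "xkzzj" → prefix "xkzz" already present; 1 new (j)
  "mpsmvfpy" → 8 new (m, p, s, m, v, f, p, y)
  "mt" → prefix "m" already present; 1 new (t)
  "xkzzrgs" → prefix "xkzz" already present; 3 new (r, g, s)
  "xkzztgcp" → prefix "xkzz" already present; 4 new (t, g, c, p)
  "modg" → prefix "m" already present; 3 new (o, d, g)
  "xkzzti" → prefix "xkzzt" already present; 1 new (i)
  "xkzzbwt" → prefix "xkzz" already present; 3 new (b, w, t)
Total nodes = 8 + 1 + 8 + 1 + 3 + 4 + 3 + 1 + 3 = 32

32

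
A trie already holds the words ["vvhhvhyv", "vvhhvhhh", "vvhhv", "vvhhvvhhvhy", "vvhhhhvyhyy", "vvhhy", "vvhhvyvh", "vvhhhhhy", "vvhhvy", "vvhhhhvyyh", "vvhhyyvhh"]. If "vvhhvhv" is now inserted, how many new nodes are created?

Walking "vvhhvhv" from the root, the first 6 characters ("vvhhvh") follow existing edges; "v" is the first miss.
Each of the 1 remaining characters creates one node.

1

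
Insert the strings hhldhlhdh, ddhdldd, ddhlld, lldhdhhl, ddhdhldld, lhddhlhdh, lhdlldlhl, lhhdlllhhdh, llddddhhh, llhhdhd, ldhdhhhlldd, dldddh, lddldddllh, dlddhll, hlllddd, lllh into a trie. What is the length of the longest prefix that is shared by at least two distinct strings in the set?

4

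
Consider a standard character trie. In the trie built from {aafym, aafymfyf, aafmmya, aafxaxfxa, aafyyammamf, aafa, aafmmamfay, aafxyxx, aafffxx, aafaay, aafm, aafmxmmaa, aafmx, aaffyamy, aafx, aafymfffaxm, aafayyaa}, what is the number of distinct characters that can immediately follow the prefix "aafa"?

2

Follow the path "aafa" to its node, then look at its outgoing edges.
Distinct next characters after "aafa": a, y.
That node has 2 child edges.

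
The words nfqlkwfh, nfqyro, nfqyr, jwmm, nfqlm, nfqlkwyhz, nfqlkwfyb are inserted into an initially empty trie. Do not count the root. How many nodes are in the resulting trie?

Trie structure (* marks end of a word):
(root)
├─ j
│  └─ w
│     └─ m
│        └─ m *
└─ n
   └─ f
      └─ q
         ├─ l
         │  ├─ k
         │  │  └─ w
         │  │     ├─ f
         │  │     │  ├─ h *
         │  │     │  └─ y
         │  │     │     └─ b *
         │  │     └─ y
         │  │        └─ h
         │  │           └─ z *
         │  └─ m *
         └─ y
            └─ r *
               └─ o *
Counting every labelled node above: 21.

21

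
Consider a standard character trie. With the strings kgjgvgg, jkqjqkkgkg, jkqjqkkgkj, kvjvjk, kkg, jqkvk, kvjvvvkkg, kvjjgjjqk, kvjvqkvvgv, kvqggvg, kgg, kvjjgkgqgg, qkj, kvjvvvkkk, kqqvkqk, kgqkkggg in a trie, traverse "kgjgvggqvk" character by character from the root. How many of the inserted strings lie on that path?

1

Walk "kgjgvggqvk" from the root; an end-of-word marker is hit whenever a stored word is a prefix of "kgjgvggqvk".
Prefixes of the query that are stored words: "kgjgvgg"
Count: 1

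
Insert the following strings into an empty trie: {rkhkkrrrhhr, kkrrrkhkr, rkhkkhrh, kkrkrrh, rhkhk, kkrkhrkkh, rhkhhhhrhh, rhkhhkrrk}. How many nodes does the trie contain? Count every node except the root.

Trace insertions, counting only characters that open a new branch:
  "rkhkkrrrhhr" → 11 new (r, k, h, k, k, r, r, r, h, h, r)
  "kkrrrkhkr" → 9 new (k, k, r, r, r, k, h, k, r)
  "rkhkkhrh" → prefix "rkhkk" already present; 3 new (h, r, h)
  "kkrkrrh" → prefix "kkr" already present; 4 new (k, r, r, h)
  "rhkhk" → prefix "r" already present; 4 new (h, k, h, k)
  "kkrkhrkkh" → prefix "kkrk" already present; 5 new (h, r, k, k, h)
  "rhkhhhhrhh" → prefix "rhkh" already present; 6 new (h, h, h, r, h, h)
  "rhkhhkrrk" → prefix "rhkhh" already present; 4 new (k, r, r, k)
Total nodes = 11 + 9 + 3 + 4 + 4 + 5 + 6 + 4 = 46

46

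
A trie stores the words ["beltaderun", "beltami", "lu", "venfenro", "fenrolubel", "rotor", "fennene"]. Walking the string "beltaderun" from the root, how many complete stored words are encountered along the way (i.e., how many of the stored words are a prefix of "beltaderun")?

Check each prefix of "beltaderun" against the stored set — each match is an end-marker on the path.
Prefixes of the query that are stored words: "beltaderun"
Count: 1

1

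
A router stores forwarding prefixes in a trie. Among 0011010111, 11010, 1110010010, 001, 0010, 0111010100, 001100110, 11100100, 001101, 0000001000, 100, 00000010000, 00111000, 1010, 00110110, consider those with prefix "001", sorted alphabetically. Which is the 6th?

00110110

Words with prefix "001", in lexicographic order: "001", "0010", "001100110", "001101", "0011010111", "00110110", "00111000"
The 6th is 00110110.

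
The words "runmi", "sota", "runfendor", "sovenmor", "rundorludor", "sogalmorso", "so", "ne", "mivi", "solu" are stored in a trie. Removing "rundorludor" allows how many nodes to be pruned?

8

A node on "rundorludor"'s path can go only if nothing else ends at it or branches off below it.
The suffix "dorludor" (8 nodes) is used only by "rundorludor"; the node for "run" still has the child "m", so pruning stops there.
Nodes removed: 8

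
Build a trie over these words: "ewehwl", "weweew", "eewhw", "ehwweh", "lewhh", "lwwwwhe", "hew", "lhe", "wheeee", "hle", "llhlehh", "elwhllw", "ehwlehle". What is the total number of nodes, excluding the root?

Trace insertions, counting only characters that open a new branch:
  "ewehwl" → 6 new (e, w, e, h, w, l)
  "weweew" → 6 new (w, e, w, e, e, w)
  "eewhw" → prefix "e" already present; 4 new (e, w, h, w)
  "ehwweh" → prefix "e" already present; 5 new (h, w, w, e, h)
  "lewhh" → 5 new (l, e, w, h, h)
  "lwwwwhe" → prefix "l" already present; 6 new (w, w, w, w, h, e)
  "hew" → 3 new (h, e, w)
  "lhe" → prefix "l" already present; 2 new (h, e)
  "wheeee" → prefix "w" already present; 5 new (h, e, e, e, e)
  "hle" → prefix "h" already present; 2 new (l, e)
  "llhlehh" → prefix "l" already present; 6 new (l, h, l, e, h, h)
  "elwhllw" → prefix "e" already present; 6 new (l, w, h, l, l, w)
  "ehwlehle" → prefix "ehw" already present; 5 new (l, e, h, l, e)
Total nodes = 6 + 6 + 4 + 5 + 5 + 6 + 3 + 2 + 5 + 2 + 6 + 6 + 5 = 61

61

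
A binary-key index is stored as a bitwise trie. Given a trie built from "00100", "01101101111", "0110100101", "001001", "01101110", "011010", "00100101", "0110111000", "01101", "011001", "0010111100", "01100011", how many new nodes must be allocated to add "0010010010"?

The longest prefix of "0010010010" already in the trie is "0010010" (length 7).
Each of the 3 remaining characters creates one node.

3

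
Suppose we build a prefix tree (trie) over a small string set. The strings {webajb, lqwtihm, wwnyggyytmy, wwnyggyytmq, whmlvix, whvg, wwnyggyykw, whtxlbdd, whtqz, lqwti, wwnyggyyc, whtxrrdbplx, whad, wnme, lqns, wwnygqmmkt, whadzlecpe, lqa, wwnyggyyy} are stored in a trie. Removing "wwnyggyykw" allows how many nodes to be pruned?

2

After clearing the end-marker at "wwnyggyykw", prune upward until reaching a node still needed by another word.
The suffix "kw" (2 nodes) is used only by "wwnyggyykw"; the node for "wwnyggyy" still has the child "t", so pruning stops there.
Nodes removed: 2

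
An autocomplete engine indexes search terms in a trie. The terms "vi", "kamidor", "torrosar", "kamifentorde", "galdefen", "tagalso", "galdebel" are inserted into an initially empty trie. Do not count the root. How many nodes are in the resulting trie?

42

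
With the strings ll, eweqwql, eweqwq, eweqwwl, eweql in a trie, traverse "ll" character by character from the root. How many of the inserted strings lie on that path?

1

Walk "ll" from the root; an end-of-word marker is hit whenever a stored word is a prefix of "ll".
Prefixes of the query that are stored words: "ll"
Count: 1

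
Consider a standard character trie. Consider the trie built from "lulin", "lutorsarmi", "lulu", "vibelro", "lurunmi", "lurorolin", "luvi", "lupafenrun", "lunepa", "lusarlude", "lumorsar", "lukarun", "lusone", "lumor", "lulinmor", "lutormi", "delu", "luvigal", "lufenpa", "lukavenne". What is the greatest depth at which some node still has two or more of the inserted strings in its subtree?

5

The deepest shared node is where two words last agree before diverging.
e.g. "lulin" and "lulinmor" share the prefix "lulin" of length 5; no pair shares a longer one.
Longest shared-prefix length: 5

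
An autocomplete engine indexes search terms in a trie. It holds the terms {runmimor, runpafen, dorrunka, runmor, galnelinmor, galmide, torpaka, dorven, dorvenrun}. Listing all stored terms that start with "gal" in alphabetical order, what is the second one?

Filter for "gal…" and sort: "galmide", "galnelinmor"
The 2nd is galnelinmor.

galnelinmor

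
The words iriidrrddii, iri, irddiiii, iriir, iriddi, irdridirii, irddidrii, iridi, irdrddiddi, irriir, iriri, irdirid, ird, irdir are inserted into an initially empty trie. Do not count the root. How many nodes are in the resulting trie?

49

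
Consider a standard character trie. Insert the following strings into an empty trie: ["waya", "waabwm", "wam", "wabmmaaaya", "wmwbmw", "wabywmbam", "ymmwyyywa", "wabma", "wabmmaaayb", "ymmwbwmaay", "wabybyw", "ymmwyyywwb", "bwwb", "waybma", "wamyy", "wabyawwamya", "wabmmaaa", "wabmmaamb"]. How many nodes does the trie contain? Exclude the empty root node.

68

Insert word by word; a character creates a node only if that edge doesn't already exist:
  "waya" → 4 new (w, a, y, a)
  "waabwm" → prefix "wa" already present; 4 new (a, b, w, m)
  "wam" → prefix "wa" already present; 1 new (m)
  "wabmmaaaya" → prefix "wa" already present; 8 new (b, m, m, a, a, a, y, a)
  "wmwbmw" → prefix "w" already present; 5 new (m, w, b, m, w)
  "wabywmbam" → prefix "wab" already present; 6 new (y, w, m, b, a, m)
  "ymmwyyywa" → 9 new (y, m, m, w, y, y, y, w, a)
  "wabma" → prefix "wabm" already present; 1 new (a)
  "wabmmaaayb" → prefix "wabmmaaay" already present; 1 new (b)
  "ymmwbwmaay" → prefix "ymmw" already present; 6 new (b, w, m, a, a, y)
  "wabybyw" → prefix "waby" already present; 3 new (b, y, w)
  "ymmwyyywwb" → prefix "ymmwyyyw" already present; 2 new (w, b)
  "bwwb" → 4 new (b, w, w, b)
  "waybma" → prefix "way" already present; 3 new (b, m, a)
  "wamyy" → prefix "wam" already present; 2 new (y, y)
  "wabyawwamya" → prefix "waby" already present; 7 new (a, w, w, a, m, y, a)
  "wabmmaaa" → prefix "wabmmaaa" already present; 0 new (none)
  "wabmmaamb" → prefix "wabmmaa" already present; 2 new (m, b)
Total nodes = 4 + 4 + 1 + 8 + 5 + 6 + 9 + 1 + 1 + 6 + 3 + 2 + 4 + 3 + 2 + 7 + 0 + 2 = 68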